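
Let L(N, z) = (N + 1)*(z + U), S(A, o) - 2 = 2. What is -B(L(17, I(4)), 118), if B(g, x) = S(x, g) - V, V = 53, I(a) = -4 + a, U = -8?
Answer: 49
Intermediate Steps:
S(A, o) = 4 (S(A, o) = 2 + 2 = 4)
L(N, z) = (1 + N)*(-8 + z) (L(N, z) = (N + 1)*(z - 8) = (1 + N)*(-8 + z))
B(g, x) = -49 (B(g, x) = 4 - 1*53 = 4 - 53 = -49)
-B(L(17, I(4)), 118) = -1*(-49) = 49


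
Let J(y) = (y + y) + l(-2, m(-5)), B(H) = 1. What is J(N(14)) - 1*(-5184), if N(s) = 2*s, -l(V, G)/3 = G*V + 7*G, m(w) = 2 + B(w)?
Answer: 5195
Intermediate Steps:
m(w) = 3 (m(w) = 2 + 1 = 3)
l(V, G) = -21*G - 3*G*V (l(V, G) = -3*(G*V + 7*G) = -3*(7*G + G*V) = -21*G - 3*G*V)
J(y) = -45 + 2*y (J(y) = (y + y) - 3*3*(7 - 2) = 2*y - 3*3*5 = 2*y - 45 = -45 + 2*y)
J(N(14)) - 1*(-5184) = (-45 + 2*(2*14)) - 1*(-5184) = (-45 + 2*28) + 5184 = (-45 + 56) + 5184 = 11 + 5184 = 5195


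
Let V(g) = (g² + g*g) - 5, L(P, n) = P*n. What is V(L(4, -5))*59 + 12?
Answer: 46917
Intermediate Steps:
V(g) = -5 + 2*g² (V(g) = (g² + g²) - 5 = 2*g² - 5 = -5 + 2*g²)
V(L(4, -5))*59 + 12 = (-5 + 2*(4*(-5))²)*59 + 12 = (-5 + 2*(-20)²)*59 + 12 = (-5 + 2*400)*59 + 12 = (-5 + 800)*59 + 12 = 795*59 + 12 = 46905 + 12 = 46917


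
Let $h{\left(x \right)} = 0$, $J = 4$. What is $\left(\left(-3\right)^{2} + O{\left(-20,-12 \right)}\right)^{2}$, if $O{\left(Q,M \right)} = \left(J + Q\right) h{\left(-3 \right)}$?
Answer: $81$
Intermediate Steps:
$O{\left(Q,M \right)} = 0$ ($O{\left(Q,M \right)} = \left(4 + Q\right) 0 = 0$)
$\left(\left(-3\right)^{2} + O{\left(-20,-12 \right)}\right)^{2} = \left(\left(-3\right)^{2} + 0\right)^{2} = \left(9 + 0\right)^{2} = 9^{2} = 81$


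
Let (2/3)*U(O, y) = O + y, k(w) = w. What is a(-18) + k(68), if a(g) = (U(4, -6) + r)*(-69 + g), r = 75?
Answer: -6196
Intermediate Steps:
U(O, y) = 3*O/2 + 3*y/2 (U(O, y) = 3*(O + y)/2 = 3*O/2 + 3*y/2)
a(g) = -4968 + 72*g (a(g) = (((3/2)*4 + (3/2)*(-6)) + 75)*(-69 + g) = ((6 - 9) + 75)*(-69 + g) = (-3 + 75)*(-69 + g) = 72*(-69 + g) = -4968 + 72*g)
a(-18) + k(68) = (-4968 + 72*(-18)) + 68 = (-4968 - 1296) + 68 = -6264 + 68 = -6196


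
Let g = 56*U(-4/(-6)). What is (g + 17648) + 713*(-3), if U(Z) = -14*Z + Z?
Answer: 45071/3 ≈ 15024.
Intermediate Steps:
U(Z) = -13*Z
g = -1456/3 (g = 56*(-(-52)/(-6)) = 56*(-(-52)*(-1)/6) = 56*(-13*⅔) = 56*(-26/3) = -1456/3 ≈ -485.33)
(g + 17648) + 713*(-3) = (-1456/3 + 17648) + 713*(-3) = 51488/3 - 2139 = 45071/3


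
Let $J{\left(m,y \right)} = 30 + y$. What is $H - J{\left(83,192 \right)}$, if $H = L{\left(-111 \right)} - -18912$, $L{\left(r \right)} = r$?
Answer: $18579$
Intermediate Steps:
$H = 18801$ ($H = -111 - -18912 = -111 + 18912 = 18801$)
$H - J{\left(83,192 \right)} = 18801 - \left(30 + 192\right) = 18801 - 222 = 18579$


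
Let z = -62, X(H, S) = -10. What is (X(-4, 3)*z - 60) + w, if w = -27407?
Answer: -26847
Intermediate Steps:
(X(-4, 3)*z - 60) + w = (-10*(-62) - 60) - 27407 = (620 - 60) - 27407 = 560 - 27407 = -26847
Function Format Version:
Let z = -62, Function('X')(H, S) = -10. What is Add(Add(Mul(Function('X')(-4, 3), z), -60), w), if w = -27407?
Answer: -26847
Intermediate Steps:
Add(Add(Mul(Function('X')(-4, 3), z), -60), w) = Add(Add(Mul(-10, -62), -60), -27407) = Add(Add(620, -60), -27407) = Add(560, -27407) = -26847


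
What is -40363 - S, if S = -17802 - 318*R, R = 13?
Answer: -18427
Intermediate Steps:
S = -21936 (S = -17802 - 318*13 = -17802 - 1*4134 = -17802 - 4134 = -21936)
-40363 - S = -40363 - 1*(-21936) = -40363 + 21936 = -18427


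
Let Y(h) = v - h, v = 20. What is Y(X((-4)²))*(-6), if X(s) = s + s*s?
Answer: 1512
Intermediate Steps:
X(s) = s + s²
Y(h) = 20 - h
Y(X((-4)²))*(-6) = (20 - (-4)²*(1 + (-4)²))*(-6) = (20 - 16*(1 + 16))*(-6) = (20 - 16*17)*(-6) = (20 - 1*272)*(-6) = (20 - 272)*(-6) = -252*(-6) = 1512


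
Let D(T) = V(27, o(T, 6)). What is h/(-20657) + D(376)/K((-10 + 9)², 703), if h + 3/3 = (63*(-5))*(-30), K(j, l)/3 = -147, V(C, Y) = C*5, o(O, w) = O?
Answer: -110408/144599 ≈ -0.76355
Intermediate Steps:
V(C, Y) = 5*C
K(j, l) = -441 (K(j, l) = 3*(-147) = -441)
D(T) = 135 (D(T) = 5*27 = 135)
h = 9449 (h = -1 + (63*(-5))*(-30) = -1 - 315*(-30) = -1 + 9450 = 9449)
h/(-20657) + D(376)/K((-10 + 9)², 703) = 9449/(-20657) + 135/(-441) = 9449*(-1/20657) + 135*(-1/441) = -9449/20657 - 15/49 = -110408/144599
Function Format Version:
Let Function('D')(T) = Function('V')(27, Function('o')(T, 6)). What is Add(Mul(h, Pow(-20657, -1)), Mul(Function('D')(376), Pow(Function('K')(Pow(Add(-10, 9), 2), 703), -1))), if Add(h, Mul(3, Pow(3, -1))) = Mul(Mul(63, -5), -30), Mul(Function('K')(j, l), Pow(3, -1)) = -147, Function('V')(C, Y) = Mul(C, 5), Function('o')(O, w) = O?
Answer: Rational(-110408, 144599) ≈ -0.76355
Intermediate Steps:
Function('V')(C, Y) = Mul(5, C)
Function('K')(j, l) = -441 (Function('K')(j, l) = Mul(3, -147) = -441)
Function('D')(T) = 135 (Function('D')(T) = Mul(5, 27) = 135)
h = 9449 (h = Add(-1, Mul(Mul(63, -5), -30)) = Add(-1, Mul(-315, -30)) = Add(-1, 9450) = 9449)
Add(Mul(h, Pow(-20657, -1)), Mul(Function('D')(376), Pow(Function('K')(Pow(Add(-10, 9), 2), 703), -1))) = Add(Mul(9449, Pow(-20657, -1)), Mul(135, Pow(-441, -1))) = Add(Mul(9449, Rational(-1, 20657)), Mul(135, Rational(-1, 441))) = Add(Rational(-9449, 20657), Rational(-15, 49)) = Rational(-110408, 144599)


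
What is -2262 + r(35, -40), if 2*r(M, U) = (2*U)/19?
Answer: -43018/19 ≈ -2264.1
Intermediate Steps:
r(M, U) = U/19 (r(M, U) = ((2*U)/19)/2 = ((2*U)*(1/19))/2 = (2*U/19)/2 = U/19)
-2262 + r(35, -40) = -2262 + (1/19)*(-40) = -2262 - 40/19 = -43018/19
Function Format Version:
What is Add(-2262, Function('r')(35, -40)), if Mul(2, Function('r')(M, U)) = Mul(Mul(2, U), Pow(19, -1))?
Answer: Rational(-43018, 19) ≈ -2264.1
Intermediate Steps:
Function('r')(M, U) = Mul(Rational(1, 19), U) (Function('r')(M, U) = Mul(Rational(1, 2), Mul(Mul(2, U), Pow(19, -1))) = Mul(Rational(1, 2), Mul(Mul(2, U), Rational(1, 19))) = Mul(Rational(1, 2), Mul(Rational(2, 19), U)) = Mul(Rational(1, 19), U))
Add(-2262, Function('r')(35, -40)) = Add(-2262, Mul(Rational(1, 19), -40)) = Add(-2262, Rational(-40, 19)) = Rational(-43018, 19)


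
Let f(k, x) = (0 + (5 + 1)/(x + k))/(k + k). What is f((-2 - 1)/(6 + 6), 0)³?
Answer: 110592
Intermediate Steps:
f(k, x) = 3/(k*(k + x)) (f(k, x) = (0 + 6/(k + x))/((2*k)) = (6/(k + x))*(1/(2*k)) = 3/(k*(k + x)))
f((-2 - 1)/(6 + 6), 0)³ = (3/((((-2 - 1)/(6 + 6)))*((-2 - 1)/(6 + 6) + 0)))³ = (3/(((-3/12))*(-3/12 + 0)))³ = (3/(((-3*1/12))*(-3*1/12 + 0)))³ = (3/((-¼)*(-¼ + 0)))³ = (3*(-4)/(-¼))³ = (3*(-4)*(-4))³ = 48³ = 110592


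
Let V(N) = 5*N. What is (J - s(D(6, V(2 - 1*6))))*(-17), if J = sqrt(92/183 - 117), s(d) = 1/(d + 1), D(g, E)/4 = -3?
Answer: -17/11 - 17*I*sqrt(3901377)/183 ≈ -1.5455 - 183.49*I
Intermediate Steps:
D(g, E) = -12 (D(g, E) = 4*(-3) = -12)
s(d) = 1/(1 + d)
J = I*sqrt(3901377)/183 (J = sqrt(92*(1/183) - 117) = sqrt(92/183 - 117) = sqrt(-21319/183) = I*sqrt(3901377)/183 ≈ 10.793*I)
(J - s(D(6, V(2 - 1*6))))*(-17) = (I*sqrt(3901377)/183 - 1/(1 - 12))*(-17) = (I*sqrt(3901377)/183 - 1/(-11))*(-17) = (I*sqrt(3901377)/183 - 1*(-1/11))*(-17) = (I*sqrt(3901377)/183 + 1/11)*(-17) = (1/11 + I*sqrt(3901377)/183)*(-17) = -17/11 - 17*I*sqrt(3901377)/183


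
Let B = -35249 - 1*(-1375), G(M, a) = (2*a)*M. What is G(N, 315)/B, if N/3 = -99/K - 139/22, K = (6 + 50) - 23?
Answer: 193725/372614 ≈ 0.51991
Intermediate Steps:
K = 33 (K = 56 - 23 = 33)
N = -615/22 (N = 3*(-99/33 - 139/22) = 3*(-99*1/33 - 139*1/22) = 3*(-3 - 139/22) = 3*(-205/22) = -615/22 ≈ -27.955)
G(M, a) = 2*M*a
B = -33874 (B = -35249 + 1375 = -33874)
G(N, 315)/B = (2*(-615/22)*315)/(-33874) = -193725/11*(-1/33874) = 193725/372614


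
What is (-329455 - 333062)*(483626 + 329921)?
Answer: -538988717799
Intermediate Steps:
(-329455 - 333062)*(483626 + 329921) = -662517*813547 = -538988717799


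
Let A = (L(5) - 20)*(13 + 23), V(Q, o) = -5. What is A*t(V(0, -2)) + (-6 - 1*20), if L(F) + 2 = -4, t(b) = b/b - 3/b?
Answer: -7618/5 ≈ -1523.6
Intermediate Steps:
t(b) = 1 - 3/b
L(F) = -6 (L(F) = -2 - 4 = -6)
A = -936 (A = (-6 - 20)*(13 + 23) = -26*36 = -936)
A*t(V(0, -2)) + (-6 - 1*20) = -936*(-3 - 5)/(-5) + (-6 - 1*20) = -(-936)*(-8)/5 + (-6 - 20) = -936*8/5 - 26 = -7488/5 - 26 = -7618/5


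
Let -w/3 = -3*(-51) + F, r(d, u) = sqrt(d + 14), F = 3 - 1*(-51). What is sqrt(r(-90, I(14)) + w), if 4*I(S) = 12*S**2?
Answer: sqrt(-621 + 2*I*sqrt(19)) ≈ 0.1749 + 24.92*I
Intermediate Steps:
F = 54 (F = 3 + 51 = 54)
I(S) = 3*S**2 (I(S) = (12*S**2)/4 = 3*S**2)
r(d, u) = sqrt(14 + d)
w = -621 (w = -3*(-3*(-51) + 54) = -3*(153 + 54) = -3*207 = -621)
sqrt(r(-90, I(14)) + w) = sqrt(sqrt(14 - 90) - 621) = sqrt(sqrt(-76) - 621) = sqrt(2*I*sqrt(19) - 621) = sqrt(-621 + 2*I*sqrt(19))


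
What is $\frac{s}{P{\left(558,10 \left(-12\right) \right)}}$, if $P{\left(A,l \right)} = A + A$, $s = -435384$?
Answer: $- \frac{12094}{31} \approx -390.13$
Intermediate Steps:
$P{\left(A,l \right)} = 2 A$
$\frac{s}{P{\left(558,10 \left(-12\right) \right)}} = - \frac{435384}{2 \cdot 558} = - \frac{435384}{1116} = \left(-435384\right) \frac{1}{1116} = - \frac{12094}{31}$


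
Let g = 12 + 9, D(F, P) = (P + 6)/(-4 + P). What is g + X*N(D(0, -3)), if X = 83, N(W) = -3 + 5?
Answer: 187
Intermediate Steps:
D(F, P) = (6 + P)/(-4 + P)
N(W) = 2
g = 21
g + X*N(D(0, -3)) = 21 + 83*2 = 21 + 166 = 187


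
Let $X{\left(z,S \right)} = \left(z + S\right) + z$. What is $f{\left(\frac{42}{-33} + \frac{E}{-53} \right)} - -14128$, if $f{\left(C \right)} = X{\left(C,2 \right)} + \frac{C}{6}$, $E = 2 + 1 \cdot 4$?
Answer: $\frac{24708118}{1749} \approx 14127.0$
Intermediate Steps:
$X{\left(z,S \right)} = S + 2 z$ ($X{\left(z,S \right)} = \left(S + z\right) + z = S + 2 z$)
$E = 6$ ($E = 2 + 4 = 6$)
$f{\left(C \right)} = 2 + \frac{13 C}{6}$ ($f{\left(C \right)} = \left(2 + 2 C\right) + \frac{C}{6} = 2 + \frac{13 C}{6}$)
$f{\left(\frac{42}{-33} + \frac{E}{-53} \right)} - -14128 = \left(2 + \frac{13 \left(\frac{42}{-33} + \frac{6}{-53}\right)}{6}\right) - -14128 = \left(2 + \frac{13 \left(42 \left(- \frac{1}{33}\right) + 6 \left(- \frac{1}{53}\right)\right)}{6}\right) + 14128 = \left(2 + \frac{13 \left(- \frac{14}{11} - \frac{6}{53}\right)}{6}\right) + 14128 = \left(2 + \frac{13}{6} \left(- \frac{808}{583}\right)\right) + 14128 = \left(2 - \frac{5252}{1749}\right) + 14128 = - \frac{1754}{1749} + 14128 = \frac{24708118}{1749}$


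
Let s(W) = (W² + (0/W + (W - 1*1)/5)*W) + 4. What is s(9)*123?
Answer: 61131/5 ≈ 12226.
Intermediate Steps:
s(W) = 4 + W² + W*(-⅕ + W/5) (s(W) = (W² + (0 + (W - 1)*(⅕))*W) + 4 = (W² + (0 + (-1 + W)*(⅕))*W) + 4 = (W² + (0 + (-⅕ + W/5))*W) + 4 = (W² + (-⅕ + W/5)*W) + 4 = (W² + W*(-⅕ + W/5)) + 4 = 4 + W² + W*(-⅕ + W/5))
s(9)*123 = (4 - ⅕*9 + (6/5)*9²)*123 = (4 - 9/5 + (6/5)*81)*123 = (4 - 9/5 + 486/5)*123 = (497/5)*123 = 61131/5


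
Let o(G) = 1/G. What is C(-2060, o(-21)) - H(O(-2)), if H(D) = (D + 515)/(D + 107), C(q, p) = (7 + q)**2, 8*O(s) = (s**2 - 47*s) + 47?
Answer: 4219019544/1001 ≈ 4.2148e+6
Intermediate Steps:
O(s) = 47/8 - 47*s/8 + s**2/8 (O(s) = ((s**2 - 47*s) + 47)/8 = (47 + s**2 - 47*s)/8 = 47/8 - 47*s/8 + s**2/8)
H(D) = (515 + D)/(107 + D)
C(-2060, o(-21)) - H(O(-2)) = (7 - 2060)**2 - (515 + (47/8 - 47/8*(-2) + (1/8)*(-2)**2))/(107 + (47/8 - 47/8*(-2) + (1/8)*(-2)**2)) = (-2053)**2 - (515 + (47/8 + 47/4 + (1/8)*4))/(107 + (47/8 + 47/4 + (1/8)*4)) = 4214809 - (515 + (47/8 + 47/4 + 1/2))/(107 + (47/8 + 47/4 + 1/2)) = 4214809 - (515 + 145/8)/(107 + 145/8) = 4214809 - 4265/(1001/8*8) = 4214809 - 8*4265/(1001*8) = 4214809 - 1*4265/1001 = 4214809 - 4265/1001 = 4219019544/1001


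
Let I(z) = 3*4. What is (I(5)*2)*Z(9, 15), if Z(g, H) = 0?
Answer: 0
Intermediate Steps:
I(z) = 12
(I(5)*2)*Z(9, 15) = (12*2)*0 = 24*0 = 0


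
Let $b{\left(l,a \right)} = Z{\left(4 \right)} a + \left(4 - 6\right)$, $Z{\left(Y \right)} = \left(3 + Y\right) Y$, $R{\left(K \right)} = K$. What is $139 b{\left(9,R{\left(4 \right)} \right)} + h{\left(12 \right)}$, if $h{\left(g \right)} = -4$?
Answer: $15286$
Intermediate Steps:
$Z{\left(Y \right)} = Y \left(3 + Y\right)$
$b{\left(l,a \right)} = -2 + 28 a$ ($b{\left(l,a \right)} = 4 \left(3 + 4\right) a + \left(4 - 6\right) = 4 \cdot 7 a + \left(4 - 6\right) = 28 a - 2 = -2 + 28 a$)
$139 b{\left(9,R{\left(4 \right)} \right)} + h{\left(12 \right)} = 139 \left(-2 + 28 \cdot 4\right) - 4 = 139 \left(-2 + 112\right) - 4 = 139 \cdot 110 - 4 = 15290 - 4 = 15286$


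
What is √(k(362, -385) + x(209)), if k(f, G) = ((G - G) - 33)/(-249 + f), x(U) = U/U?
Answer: 4*√565/113 ≈ 0.84141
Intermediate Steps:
x(U) = 1
k(f, G) = -33/(-249 + f) (k(f, G) = (0 - 33)/(-249 + f) = -33/(-249 + f))
√(k(362, -385) + x(209)) = √(-33/(-249 + 362) + 1) = √(-33/113 + 1) = √(80/113) = 4*√565/113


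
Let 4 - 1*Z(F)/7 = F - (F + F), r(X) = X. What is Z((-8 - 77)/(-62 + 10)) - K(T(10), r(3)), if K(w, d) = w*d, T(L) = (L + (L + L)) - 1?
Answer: -2473/52 ≈ -47.558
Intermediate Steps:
T(L) = -1 + 3*L (T(L) = (L + 2*L) - 1 = 3*L - 1 = -1 + 3*L)
Z(F) = 28 + 7*F (Z(F) = 28 - 7*(F - (F + F)) = 28 - 7*(F - 2*F) = 28 - (-7)*F = 28 + 7*F)
K(w, d) = d*w
Z((-8 - 77)/(-62 + 10)) - K(T(10), r(3)) = (28 + 7*((-8 - 77)/(-62 + 10))) - 3*(-1 + 3*10) = (28 + 7*(-85/(-52))) - 3*(-1 + 30) = (28 + 7*(-85*(-1/52))) - 3*29 = (28 + 7*(85/52)) - 1*87 = (28 + 595/52) - 87 = 2051/52 - 87 = -2473/52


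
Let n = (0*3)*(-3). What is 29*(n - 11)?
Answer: -319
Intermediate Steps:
n = 0 (n = 0*(-3) = 0)
29*(n - 11) = 29*(0 - 11) = 29*(-11) = -319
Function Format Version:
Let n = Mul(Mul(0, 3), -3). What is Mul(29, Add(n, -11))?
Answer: -319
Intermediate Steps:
n = 0 (n = Mul(0, -3) = 0)
Mul(29, Add(n, -11)) = Mul(29, Add(0, -11)) = Mul(29, -11) = -319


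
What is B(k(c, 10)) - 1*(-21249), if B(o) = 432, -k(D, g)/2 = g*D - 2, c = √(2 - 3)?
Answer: 21681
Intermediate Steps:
c = I (c = √(-1) = I ≈ 1.0*I)
k(D, g) = 4 - 2*D*g (k(D, g) = -2*(g*D - 2) = -2*(D*g - 2) = -2*(-2 + D*g) = 4 - 2*D*g)
B(k(c, 10)) - 1*(-21249) = 432 - 1*(-21249) = 432 + 21249 = 21681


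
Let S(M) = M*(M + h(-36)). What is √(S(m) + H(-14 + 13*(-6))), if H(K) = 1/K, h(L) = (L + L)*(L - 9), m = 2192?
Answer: √25195093481/46 ≈ 3450.6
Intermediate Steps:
h(L) = 2*L*(-9 + L) (h(L) = (2*L)*(-9 + L) = 2*L*(-9 + L))
S(M) = M*(3240 + M) (S(M) = M*(M + 2*(-36)*(-9 - 36)) = M*(M + 2*(-36)*(-45)) = M*(M + 3240) = M*(3240 + M))
√(S(m) + H(-14 + 13*(-6))) = √(2192*(3240 + 2192) + 1/(-14 + 13*(-6))) = √(2192*5432 + 1/(-14 - 78)) = √(11906944 + 1/(-92)) = √(11906944 - 1/92) = √(1095438847/92) = √25195093481/46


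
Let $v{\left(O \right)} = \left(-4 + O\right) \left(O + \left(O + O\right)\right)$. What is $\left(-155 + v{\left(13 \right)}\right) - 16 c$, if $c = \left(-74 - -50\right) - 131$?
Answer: $2676$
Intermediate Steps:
$v{\left(O \right)} = 3 O \left(-4 + O\right)$ ($v{\left(O \right)} = \left(-4 + O\right) \left(O + 2 O\right) = \left(-4 + O\right) 3 O = 3 O \left(-4 + O\right)$)
$c = -155$ ($c = \left(-74 + 50\right) - 131 = -24 - 131 = -155$)
$\left(-155 + v{\left(13 \right)}\right) - 16 c = \left(-155 + 3 \cdot 13 \left(-4 + 13\right)\right) - -2480 = \left(-155 + 3 \cdot 13 \cdot 9\right) + 2480 = \left(-155 + 351\right) + 2480 = 196 + 2480 = 2676$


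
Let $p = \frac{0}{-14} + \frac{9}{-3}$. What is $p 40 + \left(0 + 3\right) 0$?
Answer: $-120$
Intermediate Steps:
$p = -3$ ($p = 0 \left(- \frac{1}{14}\right) + 9 \left(- \frac{1}{3}\right) = 0 - 3 = -3$)
$p 40 + \left(0 + 3\right) 0 = \left(-3\right) 40 + \left(0 + 3\right) 0 = -120 + 3 \cdot 0 = -120 + 0 = -120$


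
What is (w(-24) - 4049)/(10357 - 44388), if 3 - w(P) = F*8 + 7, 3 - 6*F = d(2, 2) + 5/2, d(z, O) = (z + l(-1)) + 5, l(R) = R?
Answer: 12137/102093 ≈ 0.11888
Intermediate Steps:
d(z, O) = 4 + z (d(z, O) = (z - 1) + 5 = (-1 + z) + 5 = 4 + z)
F = -11/12 (F = ½ - ((4 + 2) + 5/2)/6 = ½ - (6 + 5*(½))/6 = ½ - (6 + 5/2)/6 = ½ - ⅙*17/2 = ½ - 17/12 = -11/12 ≈ -0.91667)
w(P) = 10/3 (w(P) = 3 - (-11/12*8 + 7) = 3 - (-22/3 + 7) = 3 - 1*(-⅓) = 3 + ⅓ = 10/3)
(w(-24) - 4049)/(10357 - 44388) = (10/3 - 4049)/(10357 - 44388) = -12137/3/(-34031) = -12137/3*(-1/34031) = 12137/102093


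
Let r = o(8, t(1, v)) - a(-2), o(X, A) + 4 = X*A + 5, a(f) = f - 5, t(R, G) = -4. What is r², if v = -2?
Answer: 576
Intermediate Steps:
a(f) = -5 + f
o(X, A) = 1 + A*X (o(X, A) = -4 + (X*A + 5) = -4 + (A*X + 5) = -4 + (5 + A*X) = 1 + A*X)
r = -24 (r = (1 - 4*8) - (-5 - 2) = (1 - 32) - 1*(-7) = -31 + 7 = -24)
r² = (-24)² = 576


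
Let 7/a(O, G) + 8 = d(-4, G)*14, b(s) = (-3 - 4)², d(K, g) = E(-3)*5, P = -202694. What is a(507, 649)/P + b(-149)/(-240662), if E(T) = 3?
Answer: -1003974923/4926855086228 ≈ -0.00020378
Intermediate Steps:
d(K, g) = 15 (d(K, g) = 3*5 = 15)
b(s) = 49 (b(s) = (-7)² = 49)
a(O, G) = 7/202 (a(O, G) = 7/(-8 + 15*14) = 7/(-8 + 210) = 7/202)
a(507, 649)/P + b(-149)/(-240662) = (7/202)/(-202694) + 49/(-240662) = (7/202)*(-1/202694) + 49*(-1/240662) = -7/40944188 - 49/240662 = -1003974923/4926855086228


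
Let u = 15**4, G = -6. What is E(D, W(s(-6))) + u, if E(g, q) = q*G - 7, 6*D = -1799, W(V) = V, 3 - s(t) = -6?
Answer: 50564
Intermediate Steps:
u = 50625
s(t) = 9 (s(t) = 3 - 1*(-6) = 3 + 6 = 9)
D = -1799/6 (D = (1/6)*(-1799) = -1799/6 ≈ -299.83)
E(g, q) = -7 - 6*q (E(g, q) = q*(-6) - 7 = -6*q - 7 = -7 - 6*q)
E(D, W(s(-6))) + u = (-7 - 6*9) + 50625 = (-7 - 54) + 50625 = -61 + 50625 = 50564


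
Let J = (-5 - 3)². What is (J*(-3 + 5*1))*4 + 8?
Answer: 520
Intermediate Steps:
J = 64 (J = (-8)² = 64)
(J*(-3 + 5*1))*4 + 8 = (64*(-3 + 5*1))*4 + 8 = (64*(-3 + 5))*4 + 8 = (64*2)*4 + 8 = 128*4 + 8 = 512 + 8 = 520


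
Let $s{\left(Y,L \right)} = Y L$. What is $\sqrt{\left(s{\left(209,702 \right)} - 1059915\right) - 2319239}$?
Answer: $2 i \sqrt{808109} \approx 1797.9 i$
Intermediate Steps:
$s{\left(Y,L \right)} = L Y$
$\sqrt{\left(s{\left(209,702 \right)} - 1059915\right) - 2319239} = \sqrt{\left(702 \cdot 209 - 1059915\right) - 2319239} = \sqrt{\left(146718 - 1059915\right) - 2319239} = \sqrt{-913197 - 2319239} = \sqrt{-3232436} = 2 i \sqrt{808109}$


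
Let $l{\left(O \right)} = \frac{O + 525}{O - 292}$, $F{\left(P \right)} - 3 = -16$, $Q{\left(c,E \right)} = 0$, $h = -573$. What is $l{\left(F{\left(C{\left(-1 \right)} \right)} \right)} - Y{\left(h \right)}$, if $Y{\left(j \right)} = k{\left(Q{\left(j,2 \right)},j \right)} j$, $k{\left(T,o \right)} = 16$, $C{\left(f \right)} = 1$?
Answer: $\frac{2795728}{305} \approx 9166.3$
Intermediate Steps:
$F{\left(P \right)} = -13$ ($F{\left(P \right)} = 3 - 16 = -13$)
$l{\left(O \right)} = \frac{525 + O}{-292 + O}$
$Y{\left(j \right)} = 16 j$
$l{\left(F{\left(C{\left(-1 \right)} \right)} \right)} - Y{\left(h \right)} = \frac{525 - 13}{-292 - 13} - 16 \left(-573\right) = \frac{1}{-305} \cdot 512 - -9168 = \left(- \frac{1}{305}\right) 512 + 9168 = - \frac{512}{305} + 9168 = \frac{2795728}{305}$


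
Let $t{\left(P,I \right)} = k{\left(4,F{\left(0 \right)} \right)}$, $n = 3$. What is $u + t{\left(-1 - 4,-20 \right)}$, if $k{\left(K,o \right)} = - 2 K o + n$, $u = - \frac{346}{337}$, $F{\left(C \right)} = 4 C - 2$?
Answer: $\frac{6057}{337} \approx 17.973$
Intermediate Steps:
$F{\left(C \right)} = -2 + 4 C$
$u = - \frac{346}{337}$ ($u = \left(-346\right) \frac{1}{337} = - \frac{346}{337} \approx -1.0267$)
$k{\left(K,o \right)} = 3 - 2 K o$ ($k{\left(K,o \right)} = - 2 K o + 3 = 3 - 2 K o$)
$t{\left(P,I \right)} = 19$ ($t{\left(P,I \right)} = 3 - 8 \left(-2 + 4 \cdot 0\right) = 3 - 8 \left(-2 + 0\right) = 3 - 8 \left(-2\right) = 3 + 16 = 19$)
$u + t{\left(-1 - 4,-20 \right)} = - \frac{346}{337} + 19 = \frac{6057}{337}$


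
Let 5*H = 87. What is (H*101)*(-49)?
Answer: -430563/5 ≈ -86113.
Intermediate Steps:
H = 87/5 (H = (1/5)*87 = 87/5 ≈ 17.400)
(H*101)*(-49) = ((87/5)*101)*(-49) = (8787/5)*(-49) = -430563/5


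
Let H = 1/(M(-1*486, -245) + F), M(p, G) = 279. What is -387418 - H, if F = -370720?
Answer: -143515511337/370441 ≈ -3.8742e+5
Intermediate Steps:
H = -1/370441 (H = 1/(279 - 370720) = 1/(-370441) = -1/370441 ≈ -2.6995e-6)
-387418 - H = -387418 - 1*(-1/370441) = -387418 + 1/370441 = -143515511337/370441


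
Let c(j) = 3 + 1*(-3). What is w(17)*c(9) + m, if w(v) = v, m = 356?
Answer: 356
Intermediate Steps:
c(j) = 0 (c(j) = 3 - 3 = 0)
w(17)*c(9) + m = 17*0 + 356 = 0 + 356 = 356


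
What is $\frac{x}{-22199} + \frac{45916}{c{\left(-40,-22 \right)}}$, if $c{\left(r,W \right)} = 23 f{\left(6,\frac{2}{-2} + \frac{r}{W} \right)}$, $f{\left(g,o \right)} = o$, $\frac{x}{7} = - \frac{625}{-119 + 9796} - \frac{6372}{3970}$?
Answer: $\frac{215373115003358383}{88268350082085} \approx 2440.0$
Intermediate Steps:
$x = - \frac{224500829}{19208845}$ ($x = 7 \left(- \frac{625}{-119 + 9796} - \frac{6372}{3970}\right) = 7 \left(- \frac{625}{9677} - \frac{3186}{1985}\right) = 7 \left(- \frac{32071547}{19208845}\right) = - \frac{224500829}{19208845} \approx -11.687$)
$c{\left(r,W \right)} = -23 + \frac{23 r}{W}$ ($c{\left(r,W \right)} = 23 \left(\frac{2}{-2} + \frac{r}{W}\right) = 23 \left(2 \left(- \frac{1}{2}\right) + \frac{r}{W}\right) = 23 \left(-1 + \frac{r}{W}\right) = -23 + \frac{23 r}{W}$)
$\frac{x}{-22199} + \frac{45916}{c{\left(-40,-22 \right)}} = - \frac{224500829}{19208845 \left(-22199\right)} + \frac{45916}{-23 + 23 \left(-40\right) \frac{1}{-22}} = \left(- \frac{224500829}{19208845}\right) \left(- \frac{1}{22199}\right) + \frac{45916}{-23 + 23 \left(-40\right) \left(- \frac{1}{22}\right)} = \frac{224500829}{426417150155} + \frac{45916}{-23 + \frac{460}{11}} = \frac{224500829}{426417150155} + \frac{45916}{\frac{207}{11}} = \frac{224500829}{426417150155} + 45916 \cdot \frac{11}{207} = \frac{224500829}{426417150155} + \frac{505076}{207} = \frac{215373115003358383}{88268350082085}$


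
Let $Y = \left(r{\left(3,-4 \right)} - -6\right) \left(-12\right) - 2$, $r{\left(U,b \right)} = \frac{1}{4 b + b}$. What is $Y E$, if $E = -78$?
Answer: $\frac{28626}{5} \approx 5725.2$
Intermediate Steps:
$r{\left(U,b \right)} = \frac{1}{5 b}$
$Y = - \frac{367}{5}$ ($Y = \left(\frac{1}{5 \left(-4\right)} - -6\right) \left(-12\right) - 2 = \left(\frac{1}{5} \left(- \frac{1}{4}\right) + 6\right) \left(-12\right) - 2 = \left(- \frac{1}{20} + 6\right) \left(-12\right) - 2 = \frac{119}{20} \left(-12\right) - 2 = - \frac{357}{5} - 2 = - \frac{367}{5} \approx -73.4$)
$Y E = \left(- \frac{367}{5}\right) \left(-78\right) = \frac{28626}{5}$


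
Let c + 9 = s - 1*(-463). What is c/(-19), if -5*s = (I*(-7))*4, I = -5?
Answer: -426/19 ≈ -22.421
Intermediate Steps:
s = -28 (s = -(-5*(-7))*4/5 = -7*4 = -⅕*140 = -28)
c = 426 (c = -9 + (-28 - 1*(-463)) = -9 + (-28 + 463) = -9 + 435 = 426)
c/(-19) = 426/(-19) = 426*(-1/19) = -426/19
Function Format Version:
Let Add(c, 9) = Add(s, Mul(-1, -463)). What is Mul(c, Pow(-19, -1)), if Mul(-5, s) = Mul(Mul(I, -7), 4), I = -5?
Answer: Rational(-426, 19) ≈ -22.421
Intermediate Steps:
s = -28 (s = Mul(Rational(-1, 5), Mul(Mul(-5, -7), 4)) = Mul(Rational(-1, 5), Mul(35, 4)) = Mul(Rational(-1, 5), 140) = -28)
c = 426 (c = Add(-9, Add(-28, Mul(-1, -463))) = Add(-9, Add(-28, 463)) = Add(-9, 435) = 426)
Mul(c, Pow(-19, -1)) = Mul(426, Pow(-19, -1)) = Mul(426, Rational(-1, 19)) = Rational(-426, 19)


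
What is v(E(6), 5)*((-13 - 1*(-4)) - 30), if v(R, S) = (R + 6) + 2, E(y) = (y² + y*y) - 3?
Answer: -3003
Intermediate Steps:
E(y) = -3 + 2*y² (E(y) = (y² + y²) - 3 = 2*y² - 3 = -3 + 2*y²)
v(R, S) = 8 + R (v(R, S) = (6 + R) + 2 = 8 + R)
v(E(6), 5)*((-13 - 1*(-4)) - 30) = (8 + (-3 + 2*6²))*((-13 - 1*(-4)) - 30) = (8 + (-3 + 2*36))*((-13 + 4) - 30) = (8 + (-3 + 72))*(-9 - 30) = (8 + 69)*(-39) = 77*(-39) = -3003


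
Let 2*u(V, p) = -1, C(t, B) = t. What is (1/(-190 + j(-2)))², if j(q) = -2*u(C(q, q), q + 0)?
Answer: 1/35721 ≈ 2.7995e-5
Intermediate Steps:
u(V, p) = -½ (u(V, p) = (½)*(-1) = -½)
j(q) = 1 (j(q) = -2*(-½) = 1)
(1/(-190 + j(-2)))² = (1/(-190 + 1))² = (1/(-189))² = (-1/189)² = 1/35721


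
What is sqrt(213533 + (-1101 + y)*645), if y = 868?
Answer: 4*sqrt(3953) ≈ 251.49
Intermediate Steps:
sqrt(213533 + (-1101 + y)*645) = sqrt(213533 + (-1101 + 868)*645) = sqrt(213533 - 233*645) = sqrt(213533 - 150285) = sqrt(63248) = 4*sqrt(3953)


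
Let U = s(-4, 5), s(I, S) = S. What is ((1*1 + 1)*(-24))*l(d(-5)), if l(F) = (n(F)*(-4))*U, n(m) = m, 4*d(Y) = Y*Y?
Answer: 6000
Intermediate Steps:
d(Y) = Y²/4 (d(Y) = (Y*Y)/4 = Y²/4)
U = 5
l(F) = -20*F (l(F) = (F*(-4))*5 = -4*F*5 = -20*F)
((1*1 + 1)*(-24))*l(d(-5)) = ((1*1 + 1)*(-24))*(-5*(-5)²) = ((1 + 1)*(-24))*(-5*25) = (2*(-24))*(-20*25/4) = -48*(-125) = 6000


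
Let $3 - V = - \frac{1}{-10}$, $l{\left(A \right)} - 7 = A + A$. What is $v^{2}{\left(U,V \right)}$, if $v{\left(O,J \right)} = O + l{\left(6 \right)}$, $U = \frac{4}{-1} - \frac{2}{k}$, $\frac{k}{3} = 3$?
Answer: $\frac{17689}{81} \approx 218.38$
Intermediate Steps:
$k = 9$ ($k = 3 \cdot 3 = 9$)
$l{\left(A \right)} = 7 + 2 A$ ($l{\left(A \right)} = 7 + \left(A + A\right) = 7 + 2 A$)
$V = \frac{29}{10}$ ($V = 3 - - \frac{1}{-10} = 3 - \left(-1\right) \left(- \frac{1}{10}\right) = 3 - \frac{1}{10} = \frac{29}{10} \approx 2.9$)
$U = - \frac{38}{9}$ ($U = \frac{4}{-1} - \frac{2}{9} = 4 \left(-1\right) - \frac{2}{9} = -4 - \frac{2}{9} = - \frac{38}{9} \approx -4.2222$)
$v{\left(O,J \right)} = 19 + O$ ($v{\left(O,J \right)} = O + \left(7 + 2 \cdot 6\right) = O + \left(7 + 12\right) = O + 19 = 19 + O$)
$v^{2}{\left(U,V \right)} = \left(19 - \frac{38}{9}\right)^{2} = \left(\frac{133}{9}\right)^{2} = \frac{17689}{81}$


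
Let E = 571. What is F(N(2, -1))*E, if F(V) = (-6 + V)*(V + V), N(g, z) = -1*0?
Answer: 0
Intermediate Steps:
N(g, z) = 0
F(V) = 2*V*(-6 + V) (F(V) = (-6 + V)*(2*V) = 2*V*(-6 + V))
F(N(2, -1))*E = (2*0*(-6 + 0))*571 = (2*0*(-6))*571 = 0*571 = 0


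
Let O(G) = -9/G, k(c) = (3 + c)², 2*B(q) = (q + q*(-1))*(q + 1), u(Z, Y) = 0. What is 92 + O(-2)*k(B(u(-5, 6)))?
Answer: 265/2 ≈ 132.50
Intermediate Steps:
B(q) = 0 (B(q) = ((q + q*(-1))*(q + 1))/2 = ((q - q)*(1 + q))/2 = (0*(1 + q))/2 = (½)*0 = 0)
92 + O(-2)*k(B(u(-5, 6))) = 92 + (-9/(-2))*(3 + 0)² = 92 - 9*(-½)*3² = 92 + (9/2)*9 = 92 + 81/2 = 265/2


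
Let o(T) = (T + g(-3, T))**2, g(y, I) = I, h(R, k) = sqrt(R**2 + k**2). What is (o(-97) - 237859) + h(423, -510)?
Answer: -200223 + 3*sqrt(48781) ≈ -1.9956e+5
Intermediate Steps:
o(T) = 4*T**2 (o(T) = (T + T)**2 = (2*T)**2 = 4*T**2)
(o(-97) - 237859) + h(423, -510) = (4*(-97)**2 - 237859) + sqrt(423**2 + (-510)**2) = (4*9409 - 237859) + sqrt(178929 + 260100) = (37636 - 237859) + sqrt(439029) = -200223 + 3*sqrt(48781)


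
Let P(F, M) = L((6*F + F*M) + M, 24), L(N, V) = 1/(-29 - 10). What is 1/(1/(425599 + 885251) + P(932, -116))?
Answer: -17041050/436937 ≈ -39.001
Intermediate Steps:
L(N, V) = -1/39 (L(N, V) = 1/(-39) = -1/39)
P(F, M) = -1/39
1/(1/(425599 + 885251) + P(932, -116)) = 1/(1/(425599 + 885251) - 1/39) = 1/(1/1310850 - 1/39) = 1/(-436937/17041050) = -17041050/436937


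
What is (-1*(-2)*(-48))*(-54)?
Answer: 5184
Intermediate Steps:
(-1*(-2)*(-48))*(-54) = (2*(-48))*(-54) = -96*(-54) = 5184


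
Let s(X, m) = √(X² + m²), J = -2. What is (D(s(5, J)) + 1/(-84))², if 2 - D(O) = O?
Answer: 232513/7056 - 167*√29/42 ≈ 11.540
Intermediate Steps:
D(O) = 2 - O
(D(s(5, J)) + 1/(-84))² = ((2 - √(5² + (-2)²)) + 1/(-84))² = ((2 - √(25 + 4)) - 1/84)² = ((2 - √29) - 1/84)² = (167/84 - √29)²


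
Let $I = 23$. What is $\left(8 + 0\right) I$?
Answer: $184$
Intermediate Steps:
$\left(8 + 0\right) I = \left(8 + 0\right) 23 = 8 \cdot 23 = 184$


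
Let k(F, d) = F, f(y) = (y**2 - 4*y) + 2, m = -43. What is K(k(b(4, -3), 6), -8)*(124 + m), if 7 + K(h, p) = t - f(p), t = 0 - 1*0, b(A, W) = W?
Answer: -8505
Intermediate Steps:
f(y) = 2 + y**2 - 4*y
t = 0 (t = 0 + 0 = 0)
K(h, p) = -9 - p**2 + 4*p (K(h, p) = -7 + (0 - (2 + p**2 - 4*p)) = -7 + (0 + (-2 - p**2 + 4*p)) = -7 + (-2 - p**2 + 4*p) = -9 - p**2 + 4*p)
K(k(b(4, -3), 6), -8)*(124 + m) = (-9 - 1*(-8)**2 + 4*(-8))*(124 - 43) = (-9 - 1*64 - 32)*81 = (-9 - 64 - 32)*81 = -105*81 = -8505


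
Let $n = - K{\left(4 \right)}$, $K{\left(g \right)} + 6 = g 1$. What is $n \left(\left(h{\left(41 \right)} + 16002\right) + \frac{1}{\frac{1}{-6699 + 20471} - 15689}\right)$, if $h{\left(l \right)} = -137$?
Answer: $\frac{6855866391566}{216068907} \approx 31730.0$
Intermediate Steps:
$K{\left(g \right)} = -6 + g$ ($K{\left(g \right)} = -6 + g 1 = -6 + g$)
$n = 2$ ($n = - (-6 + 4) = \left(-1\right) \left(-2\right) = 2$)
$n \left(\left(h{\left(41 \right)} + 16002\right) + \frac{1}{\frac{1}{-6699 + 20471} - 15689}\right) = 2 \left(\left(-137 + 16002\right) + \frac{1}{\frac{1}{-6699 + 20471} - 15689}\right) = 2 \left(15865 + \frac{1}{\frac{1}{13772} - 15689}\right) = 2 \left(15865 + \frac{1}{- \frac{216068907}{13772}}\right) = 2 \left(15865 - \frac{13772}{216068907}\right) = 2 \cdot \frac{3427933195783}{216068907} = \frac{6855866391566}{216068907}$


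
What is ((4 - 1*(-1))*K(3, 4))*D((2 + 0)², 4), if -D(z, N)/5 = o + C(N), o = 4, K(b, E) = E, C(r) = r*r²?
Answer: -6800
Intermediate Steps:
C(r) = r³
D(z, N) = -20 - 5*N³ (D(z, N) = -5*(4 + N³) = -20 - 5*N³)
((4 - 1*(-1))*K(3, 4))*D((2 + 0)², 4) = ((4 - 1*(-1))*4)*(-20 - 5*4³) = ((4 + 1)*4)*(-20 - 5*64) = (5*4)*(-20 - 320) = 20*(-340) = -6800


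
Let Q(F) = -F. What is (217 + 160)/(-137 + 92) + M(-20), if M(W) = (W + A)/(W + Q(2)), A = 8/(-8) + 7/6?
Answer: -14803/1980 ≈ -7.4763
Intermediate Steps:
A = 1/6 (A = 8*(-1/8) + 7*(1/6) = -1 + 7/6 = 1/6 ≈ 0.16667)
M(W) = (1/6 + W)/(-2 + W) (M(W) = (W + 1/6)/(W - 1*2) = (1/6 + W)/(W - 2) = (1/6 + W)/(-2 + W))
(217 + 160)/(-137 + 92) + M(-20) = (217 + 160)/(-137 + 92) + (1/6 - 20)/(-2 - 20) = 377/(-45) - 119/6/(-22) = 377*(-1/45) - 1/22*(-119/6) = -377/45 + 119/132 = -14803/1980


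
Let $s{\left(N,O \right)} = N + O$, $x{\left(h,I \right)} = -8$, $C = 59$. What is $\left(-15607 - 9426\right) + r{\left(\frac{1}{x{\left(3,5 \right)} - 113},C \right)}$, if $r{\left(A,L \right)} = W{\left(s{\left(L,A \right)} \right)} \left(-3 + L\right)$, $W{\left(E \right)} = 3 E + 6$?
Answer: $- \frac{1789153}{121} \approx -14786.0$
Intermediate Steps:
$W{\left(E \right)} = 6 + 3 E$
$r{\left(A,L \right)} = \left(-3 + L\right) \left(6 + 3 A + 3 L\right)$ ($r{\left(A,L \right)} = \left(6 + 3 \left(L + A\right)\right) \left(-3 + L\right) = \left(6 + 3 \left(A + L\right)\right) \left(-3 + L\right) = \left(6 + \left(3 A + 3 L\right)\right) \left(-3 + L\right) = \left(6 + 3 A + 3 L\right) \left(-3 + L\right) = \left(-3 + L\right) \left(6 + 3 A + 3 L\right)$)
$\left(-15607 - 9426\right) + r{\left(\frac{1}{x{\left(3,5 \right)} - 113},C \right)} = \left(-15607 - 9426\right) + 3 \left(-3 + 59\right) \left(2 + \frac{1}{-8 - 113} + 59\right) = -25033 + 3 \cdot 56 \left(2 + \frac{1}{-121} + 59\right) = -25033 + 3 \cdot 56 \left(2 - \frac{1}{121} + 59\right) = -25033 + 3 \cdot 56 \cdot \frac{7380}{121} = -25033 + \frac{1239840}{121} = - \frac{1789153}{121}$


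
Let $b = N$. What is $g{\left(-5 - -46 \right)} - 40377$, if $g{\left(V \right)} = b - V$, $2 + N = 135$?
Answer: $-40285$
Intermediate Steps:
$N = 133$ ($N = -2 + 135 = 133$)
$b = 133$
$g{\left(V \right)} = 133 - V$
$g{\left(-5 - -46 \right)} - 40377 = \left(133 - \left(-5 - -46\right)\right) - 40377 = \left(133 - \left(-5 + 46\right)\right) - 40377 = \left(133 - 41\right) - 40377 = 92 - 40377 = -40285$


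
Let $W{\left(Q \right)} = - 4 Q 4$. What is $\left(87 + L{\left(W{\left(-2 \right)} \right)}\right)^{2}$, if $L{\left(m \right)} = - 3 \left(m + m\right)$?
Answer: $11025$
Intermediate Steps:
$W{\left(Q \right)} = - 16 Q$
$L{\left(m \right)} = - 6 m$ ($L{\left(m \right)} = - 3 \cdot 2 m = - 6 m$)
$\left(87 + L{\left(W{\left(-2 \right)} \right)}\right)^{2} = \left(87 - 6 \left(\left(-16\right) \left(-2\right)\right)\right)^{2} = \left(87 - 192\right)^{2} = \left(-105\right)^{2} = 11025$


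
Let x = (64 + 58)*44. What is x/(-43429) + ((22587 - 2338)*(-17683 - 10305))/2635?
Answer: -24612488406828/114435415 ≈ -2.1508e+5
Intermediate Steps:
x = 5368 (x = 122*44 = 5368)
x/(-43429) + ((22587 - 2338)*(-17683 - 10305))/2635 = 5368/(-43429) + ((22587 - 2338)*(-17683 - 10305))/2635 = 5368*(-1/43429) + (20249*(-27988))*(1/2635) = -5368/43429 - 566729012*1/2635 = -5368/43429 - 566729012/2635 = -24612488406828/114435415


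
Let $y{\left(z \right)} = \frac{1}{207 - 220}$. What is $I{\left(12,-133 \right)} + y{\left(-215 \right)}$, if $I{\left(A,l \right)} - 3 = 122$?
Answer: $\frac{1624}{13} \approx 124.92$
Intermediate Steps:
$y{\left(z \right)} = - \frac{1}{13}$ ($y{\left(z \right)} = \frac{1}{-13} = - \frac{1}{13}$)
$I{\left(A,l \right)} = 125$ ($I{\left(A,l \right)} = 3 + 122 = 125$)
$I{\left(12,-133 \right)} + y{\left(-215 \right)} = 125 - \frac{1}{13} = \frac{1624}{13}$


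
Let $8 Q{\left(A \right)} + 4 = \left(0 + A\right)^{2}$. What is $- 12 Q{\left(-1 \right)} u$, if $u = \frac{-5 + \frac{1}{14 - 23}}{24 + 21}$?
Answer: $- \frac{23}{45} \approx -0.51111$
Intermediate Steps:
$Q{\left(A \right)} = - \frac{1}{2} + \frac{A^{2}}{8}$ ($Q{\left(A \right)} = - \frac{1}{2} + \frac{\left(0 + A\right)^{2}}{8} = - \frac{1}{2} + \frac{A^{2}}{8}$)
$u = - \frac{46}{405}$ ($u = \frac{-5 + \frac{1}{-9}}{45} = \left(-5 - \frac{1}{9}\right) \frac{1}{45} = \left(- \frac{46}{9}\right) \frac{1}{45} = - \frac{46}{405} \approx -0.11358$)
$- 12 Q{\left(-1 \right)} u = - 12 \left(- \frac{1}{2} + \frac{\left(-1\right)^{2}}{8}\right) \left(- \frac{46}{405}\right) = - 12 \left(- \frac{1}{2} + \frac{1}{8} \cdot 1\right) \left(- \frac{46}{405}\right) = - 12 \left(- \frac{1}{2} + \frac{1}{8}\right) \left(- \frac{46}{405}\right) = \left(-12\right) \left(- \frac{3}{8}\right) \left(- \frac{46}{405}\right) = \frac{9}{2} \left(- \frac{46}{405}\right) = - \frac{23}{45}$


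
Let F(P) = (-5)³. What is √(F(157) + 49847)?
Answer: √49722 ≈ 222.98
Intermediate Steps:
F(P) = -125
√(F(157) + 49847) = √(-125 + 49847) = √49722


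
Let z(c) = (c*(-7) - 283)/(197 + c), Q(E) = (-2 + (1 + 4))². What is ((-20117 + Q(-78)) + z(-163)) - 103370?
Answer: -2098697/17 ≈ -1.2345e+5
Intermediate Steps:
Q(E) = 9 (Q(E) = (-2 + 5)² = 3² = 9)
z(c) = (-283 - 7*c)/(197 + c) (z(c) = (-7*c - 283)/(197 + c) = (-283 - 7*c)/(197 + c))
((-20117 + Q(-78)) + z(-163)) - 103370 = ((-20117 + 9) + (-283 - 7*(-163))/(197 - 163)) - 103370 = (-20108 + (-283 + 1141)/34) - 103370 = (-20108 + (1/34)*858) - 103370 = (-20108 + 429/17) - 103370 = -341407/17 - 103370 = -2098697/17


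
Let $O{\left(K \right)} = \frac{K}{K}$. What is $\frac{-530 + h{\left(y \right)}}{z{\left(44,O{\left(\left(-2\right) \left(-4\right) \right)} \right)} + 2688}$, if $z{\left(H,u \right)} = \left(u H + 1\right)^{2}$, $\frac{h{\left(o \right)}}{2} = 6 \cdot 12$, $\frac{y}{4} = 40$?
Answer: $- \frac{386}{4713} \approx -0.081901$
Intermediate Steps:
$y = 160$ ($y = 4 \cdot 40 = 160$)
$O{\left(K \right)} = 1$
$h{\left(o \right)} = 144$ ($h{\left(o \right)} = 2 \cdot 6 \cdot 12 = 2 \cdot 72 = 144$)
$z{\left(H,u \right)} = \left(1 + H u\right)^{2}$ ($z{\left(H,u \right)} = \left(H u + 1\right)^{2} = \left(1 + H u\right)^{2}$)
$\frac{-530 + h{\left(y \right)}}{z{\left(44,O{\left(\left(-2\right) \left(-4\right) \right)} \right)} + 2688} = \frac{-530 + 144}{\left(1 + 44 \cdot 1\right)^{2} + 2688} = - \frac{386}{\left(1 + 44\right)^{2} + 2688} = - \frac{386}{45^{2} + 2688} = - \frac{386}{2025 + 2688} = - \frac{386}{4713}$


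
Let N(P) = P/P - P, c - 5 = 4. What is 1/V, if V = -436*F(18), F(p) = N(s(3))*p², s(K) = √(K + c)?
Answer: 1/1553904 + √3/776952 ≈ 2.8728e-6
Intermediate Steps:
c = 9 (c = 5 + 4 = 9)
s(K) = √(9 + K) (s(K) = √(K + 9) = √(9 + K))
N(P) = 1 - P
F(p) = p²*(1 - 2*√3) (F(p) = (1 - √(9 + 3))*p² = (1 - √12)*p² = (1 - 2*√3)*p² = p²*(1 - 2*√3))
V = -141264 + 282528*√3 (V = -436*18²*(1 - 2*√3) = -141264*(1 - 2*√3) = -436*(324 - 648*√3) = -141264 + 282528*√3 ≈ 3.4809e+5)
1/V = 1/(-141264 + 282528*√3)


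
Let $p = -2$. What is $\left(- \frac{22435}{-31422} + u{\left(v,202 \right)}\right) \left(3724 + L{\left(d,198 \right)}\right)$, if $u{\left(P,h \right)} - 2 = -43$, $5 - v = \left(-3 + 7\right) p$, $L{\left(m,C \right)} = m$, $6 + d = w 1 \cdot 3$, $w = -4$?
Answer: $- \frac{2345651551}{15711} \approx -1.493 \cdot 10^{5}$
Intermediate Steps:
$d = -18$ ($d = -6 + \left(-4\right) 1 \cdot 3 = -6 - 12 = -18$)
$v = 13$ ($v = 5 - \left(-3 + 7\right) \left(-2\right) = 5 - 4 \left(-2\right) = 5 - -8 = 5 + 8 = 13$)
$u{\left(P,h \right)} = -41$ ($u{\left(P,h \right)} = 2 - 43 = -41$)
$\left(- \frac{22435}{-31422} + u{\left(v,202 \right)}\right) \left(3724 + L{\left(d,198 \right)}\right) = \left(- \frac{22435}{-31422} - 41\right) \left(3724 - 18\right) = \left(\left(-22435\right) \left(- \frac{1}{31422}\right) - 41\right) 3706 = \left(\frac{22435}{31422} - 41\right) 3706 = \left(- \frac{1265867}{31422}\right) 3706 = - \frac{2345651551}{15711}$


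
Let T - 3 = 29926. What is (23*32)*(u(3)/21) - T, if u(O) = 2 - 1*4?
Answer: -629981/21 ≈ -29999.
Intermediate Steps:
T = 29929 (T = 3 + 29926 = 29929)
u(O) = -2 (u(O) = 2 - 4 = -2)
(23*32)*(u(3)/21) - T = (23*32)*(-2/21) - 1*29929 = 736*(-2*1/21) - 29929 = 736*(-2/21) - 29929 = -1472/21 - 29929 = -629981/21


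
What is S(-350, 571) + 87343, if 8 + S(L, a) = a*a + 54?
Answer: 413430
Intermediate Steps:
S(L, a) = 46 + a² (S(L, a) = -8 + (a*a + 54) = -8 + (a² + 54) = -8 + (54 + a²) = 46 + a²)
S(-350, 571) + 87343 = (46 + 571²) + 87343 = (46 + 326041) + 87343 = 326087 + 87343 = 413430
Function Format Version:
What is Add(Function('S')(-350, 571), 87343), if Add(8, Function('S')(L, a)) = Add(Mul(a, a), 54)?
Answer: 413430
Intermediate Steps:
Function('S')(L, a) = Add(46, Pow(a, 2)) (Function('S')(L, a) = Add(-8, Add(Mul(a, a), 54)) = Add(-8, Add(Pow(a, 2), 54)) = Add(-8, Add(54, Pow(a, 2))) = Add(46, Pow(a, 2)))
Add(Function('S')(-350, 571), 87343) = Add(Add(46, Pow(571, 2)), 87343) = Add(Add(46, 326041), 87343) = Add(326087, 87343) = 413430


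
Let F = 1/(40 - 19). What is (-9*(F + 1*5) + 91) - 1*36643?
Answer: -256182/7 ≈ -36597.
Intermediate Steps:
F = 1/21 ≈ 0.047619
(-9*(F + 1*5) + 91) - 1*36643 = (-9*(1/21 + 1*5) + 91) - 1*36643 = (-9*(1/21 + 5) + 91) - 36643 = (-9*106/21 + 91) - 36643 = (-318/7 + 91) - 36643 = 319/7 - 36643 = -256182/7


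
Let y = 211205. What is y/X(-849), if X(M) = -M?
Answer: 211205/849 ≈ 248.77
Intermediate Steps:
y/X(-849) = 211205/((-1*(-849))) = 211205/849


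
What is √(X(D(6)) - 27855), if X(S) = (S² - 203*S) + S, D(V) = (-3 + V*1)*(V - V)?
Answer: 3*I*√3095 ≈ 166.9*I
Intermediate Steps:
D(V) = 0 (D(V) = (-3 + V)*0 = 0)
X(S) = S² - 202*S
√(X(D(6)) - 27855) = √(0*(-202 + 0) - 27855) = √(0*(-202) - 27855) = √(0 - 27855) = √(-27855) = 3*I*√3095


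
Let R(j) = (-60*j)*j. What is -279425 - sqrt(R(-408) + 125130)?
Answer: -279425 - 11*I*sqrt(81510) ≈ -2.7943e+5 - 3140.5*I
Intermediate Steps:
R(j) = -60*j**2
-279425 - sqrt(R(-408) + 125130) = -279425 - sqrt(-60*(-408)**2 + 125130) = -279425 - sqrt(-60*166464 + 125130) = -279425 - sqrt(-9987840 + 125130) = -279425 - sqrt(-9862710) = -279425 - 11*I*sqrt(81510)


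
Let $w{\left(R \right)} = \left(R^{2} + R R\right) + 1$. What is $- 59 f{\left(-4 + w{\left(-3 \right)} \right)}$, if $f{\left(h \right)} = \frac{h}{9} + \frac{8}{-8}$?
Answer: $- \frac{118}{3} \approx -39.333$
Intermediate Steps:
$w{\left(R \right)} = 1 + 2 R^{2}$ ($w{\left(R \right)} = \left(R^{2} + R^{2}\right) + 1 = 2 R^{2} + 1 = 1 + 2 R^{2}$)
$f{\left(h \right)} = -1 + \frac{h}{9}$ ($f{\left(h \right)} = h \frac{1}{9} + 8 \left(- \frac{1}{8}\right) = \frac{h}{9} - 1 = -1 + \frac{h}{9}$)
$- 59 f{\left(-4 + w{\left(-3 \right)} \right)} = - 59 \left(-1 + \frac{-4 + \left(1 + 2 \left(-3\right)^{2}\right)}{9}\right) = - 59 \left(-1 + \frac{-4 + \left(1 + 2 \cdot 9\right)}{9}\right) = - 59 \left(-1 + \frac{-4 + \left(1 + 18\right)}{9}\right) = - 59 \left(-1 + \frac{-4 + 19}{9}\right) = - 59 \left(-1 + \frac{1}{9} \cdot 15\right) = - 59 \left(-1 + \frac{5}{3}\right) = \left(-59\right) \frac{2}{3} = - \frac{118}{3}$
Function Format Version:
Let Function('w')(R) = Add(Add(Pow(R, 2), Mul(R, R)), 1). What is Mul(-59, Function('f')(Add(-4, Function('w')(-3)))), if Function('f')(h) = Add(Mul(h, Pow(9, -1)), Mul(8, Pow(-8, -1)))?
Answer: Rational(-118, 3) ≈ -39.333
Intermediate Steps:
Function('w')(R) = Add(1, Mul(2, Pow(R, 2))) (Function('w')(R) = Add(Add(Pow(R, 2), Pow(R, 2)), 1) = Add(Mul(2, Pow(R, 2)), 1) = Add(1, Mul(2, Pow(R, 2))))
Function('f')(h) = Add(-1, Mul(Rational(1, 9), h)) (Function('f')(h) = Add(Mul(h, Rational(1, 9)), Mul(8, Rational(-1, 8))) = Add(Mul(Rational(1, 9), h), -1) = Add(-1, Mul(Rational(1, 9), h)))
Mul(-59, Function('f')(Add(-4, Function('w')(-3)))) = Mul(-59, Add(-1, Mul(Rational(1, 9), Add(-4, Add(1, Mul(2, Pow(-3, 2))))))) = Mul(-59, Add(-1, Mul(Rational(1, 9), Add(-4, Add(1, Mul(2, 9)))))) = Mul(-59, Add(-1, Mul(Rational(1, 9), Add(-4, Add(1, 18))))) = Mul(-59, Add(-1, Mul(Rational(1, 9), Add(-4, 19)))) = Mul(-59, Add(-1, Mul(Rational(1, 9), 15))) = Mul(-59, Add(-1, Rational(5, 3))) = Mul(-59, Rational(2, 3)) = Rational(-118, 3)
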